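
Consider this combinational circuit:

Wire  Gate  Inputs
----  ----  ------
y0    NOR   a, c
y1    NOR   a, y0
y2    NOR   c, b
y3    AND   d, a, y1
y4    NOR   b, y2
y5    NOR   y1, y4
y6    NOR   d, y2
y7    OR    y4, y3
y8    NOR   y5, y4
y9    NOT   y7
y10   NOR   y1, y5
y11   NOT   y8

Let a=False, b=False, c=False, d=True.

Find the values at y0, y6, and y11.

y0 = a NOR c = False NOR False = True
y1 = a NOR y0 = False NOR True = False
y2 = c NOR b = False NOR False = True
y4 = b NOR y2 = False NOR True = False
y5 = y1 NOR y4 = False NOR False = True
y6 = d NOR y2 = True NOR True = False
y8 = y5 NOR y4 = True NOR False = False
y11 = NOT y8 = NOT False = True

y0 = True, y6 = False, y11 = True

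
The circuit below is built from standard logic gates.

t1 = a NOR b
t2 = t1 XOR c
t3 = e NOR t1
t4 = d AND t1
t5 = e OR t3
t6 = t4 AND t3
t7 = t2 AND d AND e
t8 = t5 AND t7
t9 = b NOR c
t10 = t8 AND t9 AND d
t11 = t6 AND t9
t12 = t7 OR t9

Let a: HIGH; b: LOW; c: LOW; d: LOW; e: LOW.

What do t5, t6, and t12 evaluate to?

t5 = HIGH, t6 = LOW, t12 = HIGH

t1 = a NOR b = HIGH NOR LOW = LOW
t2 = t1 XOR c = LOW XOR LOW = LOW
t3 = e NOR t1 = LOW NOR LOW = HIGH
t4 = d AND t1 = LOW AND LOW = LOW
t5 = e OR t3 = LOW OR HIGH = HIGH
t6 = t4 AND t3 = LOW AND HIGH = LOW
t7 = t2 AND d AND e = LOW AND LOW AND LOW = LOW
t9 = b NOR c = LOW NOR LOW = HIGH
t12 = t7 OR t9 = LOW OR HIGH = HIGH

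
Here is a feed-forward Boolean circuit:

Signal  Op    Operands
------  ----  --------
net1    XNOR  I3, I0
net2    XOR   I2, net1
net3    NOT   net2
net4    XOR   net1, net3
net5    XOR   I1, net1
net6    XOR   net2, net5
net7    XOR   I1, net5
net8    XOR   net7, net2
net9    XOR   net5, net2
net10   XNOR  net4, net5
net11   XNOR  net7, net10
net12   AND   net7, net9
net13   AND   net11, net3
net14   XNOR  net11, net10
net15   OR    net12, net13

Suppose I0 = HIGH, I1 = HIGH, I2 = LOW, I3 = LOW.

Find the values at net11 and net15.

net1 = I3 XNOR I0 = LOW XNOR HIGH = LOW
net2 = I2 XOR net1 = LOW XOR LOW = LOW
net3 = NOT net2 = NOT LOW = HIGH
net4 = net1 XOR net3 = LOW XOR HIGH = HIGH
net5 = I1 XOR net1 = HIGH XOR LOW = HIGH
net7 = I1 XOR net5 = HIGH XOR HIGH = LOW
net9 = net5 XOR net2 = HIGH XOR LOW = HIGH
net10 = net4 XNOR net5 = HIGH XNOR HIGH = HIGH
net11 = net7 XNOR net10 = LOW XNOR HIGH = LOW
net12 = net7 AND net9 = LOW AND HIGH = LOW
net13 = net11 AND net3 = LOW AND HIGH = LOW
net15 = net12 OR net13 = LOW OR LOW = LOW

net11 = LOW  net15 = LOW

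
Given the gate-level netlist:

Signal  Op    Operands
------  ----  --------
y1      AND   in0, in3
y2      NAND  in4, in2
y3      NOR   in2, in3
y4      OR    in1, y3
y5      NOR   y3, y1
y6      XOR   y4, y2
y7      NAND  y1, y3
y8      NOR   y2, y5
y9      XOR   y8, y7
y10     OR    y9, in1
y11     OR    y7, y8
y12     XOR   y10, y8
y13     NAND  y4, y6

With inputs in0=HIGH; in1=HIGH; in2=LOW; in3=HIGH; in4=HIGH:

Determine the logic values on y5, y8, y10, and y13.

y5 = LOW, y8 = LOW, y10 = HIGH, y13 = HIGH

y1 = in0 AND in3 = HIGH AND HIGH = HIGH
y2 = in4 NAND in2 = HIGH NAND LOW = HIGH
y3 = in2 NOR in3 = LOW NOR HIGH = LOW
y4 = in1 OR y3 = HIGH OR LOW = HIGH
y5 = y3 NOR y1 = LOW NOR HIGH = LOW
y6 = y4 XOR y2 = HIGH XOR HIGH = LOW
y7 = y1 NAND y3 = HIGH NAND LOW = HIGH
y8 = y2 NOR y5 = HIGH NOR LOW = LOW
y9 = y8 XOR y7 = LOW XOR HIGH = HIGH
y10 = y9 OR in1 = HIGH OR HIGH = HIGH
y13 = y4 NAND y6 = HIGH NAND LOW = HIGH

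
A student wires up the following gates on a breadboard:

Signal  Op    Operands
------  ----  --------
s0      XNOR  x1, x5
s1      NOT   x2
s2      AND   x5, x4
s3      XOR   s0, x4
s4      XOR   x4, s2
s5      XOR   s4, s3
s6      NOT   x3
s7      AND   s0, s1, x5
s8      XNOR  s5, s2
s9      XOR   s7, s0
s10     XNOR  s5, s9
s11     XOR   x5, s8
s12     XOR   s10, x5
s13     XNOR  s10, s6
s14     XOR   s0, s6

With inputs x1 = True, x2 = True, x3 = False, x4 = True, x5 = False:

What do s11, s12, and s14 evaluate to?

s11 = True  s12 = True  s14 = True

s0 = x1 XNOR x5 = True XNOR False = False
s1 = NOT x2 = NOT True = False
s2 = x5 AND x4 = False AND True = False
s3 = s0 XOR x4 = False XOR True = True
s4 = x4 XOR s2 = True XOR False = True
s5 = s4 XOR s3 = True XOR True = False
s6 = NOT x3 = NOT False = True
s7 = s0 AND s1 AND x5 = False AND False AND False = False
s8 = s5 XNOR s2 = False XNOR False = True
s9 = s7 XOR s0 = False XOR False = False
s10 = s5 XNOR s9 = False XNOR False = True
s11 = x5 XOR s8 = False XOR True = True
s12 = s10 XOR x5 = True XOR False = True
s14 = s0 XOR s6 = False XOR True = True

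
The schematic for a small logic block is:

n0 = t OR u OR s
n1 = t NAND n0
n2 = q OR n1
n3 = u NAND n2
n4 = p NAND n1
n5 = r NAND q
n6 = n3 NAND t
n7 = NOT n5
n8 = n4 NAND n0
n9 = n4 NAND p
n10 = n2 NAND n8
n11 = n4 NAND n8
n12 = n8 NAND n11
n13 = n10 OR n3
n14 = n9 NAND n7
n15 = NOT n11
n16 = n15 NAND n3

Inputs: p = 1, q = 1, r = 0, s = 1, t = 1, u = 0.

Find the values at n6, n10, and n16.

n6 = 0, n10 = 1, n16 = 1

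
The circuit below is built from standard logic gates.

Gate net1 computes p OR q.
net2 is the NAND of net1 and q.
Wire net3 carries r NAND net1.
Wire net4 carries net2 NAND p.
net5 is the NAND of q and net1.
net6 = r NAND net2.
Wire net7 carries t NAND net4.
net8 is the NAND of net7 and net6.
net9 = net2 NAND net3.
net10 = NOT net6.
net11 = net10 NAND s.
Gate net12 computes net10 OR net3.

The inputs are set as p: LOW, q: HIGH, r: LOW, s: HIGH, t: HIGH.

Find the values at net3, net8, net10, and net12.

net1 = p OR q = LOW OR HIGH = HIGH
net2 = net1 NAND q = HIGH NAND HIGH = LOW
net3 = r NAND net1 = LOW NAND HIGH = HIGH
net4 = net2 NAND p = LOW NAND LOW = HIGH
net6 = r NAND net2 = LOW NAND LOW = HIGH
net7 = t NAND net4 = HIGH NAND HIGH = LOW
net8 = net7 NAND net6 = LOW NAND HIGH = HIGH
net10 = NOT net6 = NOT HIGH = LOW
net12 = net10 OR net3 = LOW OR HIGH = HIGH

net3 = HIGH  net8 = HIGH  net10 = LOW  net12 = HIGH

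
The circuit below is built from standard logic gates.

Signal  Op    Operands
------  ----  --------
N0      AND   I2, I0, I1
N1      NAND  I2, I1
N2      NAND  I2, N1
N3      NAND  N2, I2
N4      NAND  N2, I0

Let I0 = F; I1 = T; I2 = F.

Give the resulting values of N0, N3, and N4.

N0 = F; N3 = T; N4 = T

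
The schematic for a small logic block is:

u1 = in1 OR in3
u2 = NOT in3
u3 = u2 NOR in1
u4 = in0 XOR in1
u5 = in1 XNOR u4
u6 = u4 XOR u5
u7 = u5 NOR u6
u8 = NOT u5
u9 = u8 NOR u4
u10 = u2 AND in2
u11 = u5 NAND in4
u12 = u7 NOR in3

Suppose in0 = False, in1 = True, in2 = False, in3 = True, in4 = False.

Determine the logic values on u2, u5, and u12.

u2 = NOT in3 = NOT True = False
u4 = in0 XOR in1 = False XOR True = True
u5 = in1 XNOR u4 = True XNOR True = True
u6 = u4 XOR u5 = True XOR True = False
u7 = u5 NOR u6 = True NOR False = False
u12 = u7 NOR in3 = False NOR True = False

u2 = False; u5 = True; u12 = False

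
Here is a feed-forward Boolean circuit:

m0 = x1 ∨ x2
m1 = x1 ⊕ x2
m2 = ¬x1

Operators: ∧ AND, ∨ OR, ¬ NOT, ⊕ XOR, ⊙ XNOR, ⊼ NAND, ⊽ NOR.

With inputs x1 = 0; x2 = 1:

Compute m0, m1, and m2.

m0 = x1 OR x2 = 0 OR 1 = 1
m1 = x1 XOR x2 = 0 XOR 1 = 1
m2 = NOT x1 = NOT 0 = 1

m0 = 1, m1 = 1, m2 = 1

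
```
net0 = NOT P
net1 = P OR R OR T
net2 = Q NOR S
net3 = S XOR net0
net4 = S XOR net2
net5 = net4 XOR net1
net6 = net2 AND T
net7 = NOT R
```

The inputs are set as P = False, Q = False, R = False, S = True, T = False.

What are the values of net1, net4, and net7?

net1 = False  net4 = True  net7 = True

net1 = P OR R OR T = False OR False OR False = False
net2 = Q NOR S = False NOR True = False
net4 = S XOR net2 = True XOR False = True
net7 = NOT R = NOT False = True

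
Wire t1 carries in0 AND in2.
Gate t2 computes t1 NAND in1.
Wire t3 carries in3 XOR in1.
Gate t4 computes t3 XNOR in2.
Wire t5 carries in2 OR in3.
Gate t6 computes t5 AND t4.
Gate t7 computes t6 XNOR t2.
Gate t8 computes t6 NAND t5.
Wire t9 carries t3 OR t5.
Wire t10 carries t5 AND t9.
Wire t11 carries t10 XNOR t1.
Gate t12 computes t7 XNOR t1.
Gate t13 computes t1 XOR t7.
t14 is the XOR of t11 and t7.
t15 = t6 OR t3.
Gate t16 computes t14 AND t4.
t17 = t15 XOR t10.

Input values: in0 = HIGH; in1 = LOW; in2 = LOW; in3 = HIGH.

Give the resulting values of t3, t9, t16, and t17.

t3 = HIGH, t9 = HIGH, t16 = LOW, t17 = LOW

t1 = in0 AND in2 = HIGH AND LOW = LOW
t2 = t1 NAND in1 = LOW NAND LOW = HIGH
t3 = in3 XOR in1 = HIGH XOR LOW = HIGH
t4 = t3 XNOR in2 = HIGH XNOR LOW = LOW
t5 = in2 OR in3 = LOW OR HIGH = HIGH
t6 = t5 AND t4 = HIGH AND LOW = LOW
t7 = t6 XNOR t2 = LOW XNOR HIGH = LOW
t9 = t3 OR t5 = HIGH OR HIGH = HIGH
t10 = t5 AND t9 = HIGH AND HIGH = HIGH
t11 = t10 XNOR t1 = HIGH XNOR LOW = LOW
t14 = t11 XOR t7 = LOW XOR LOW = LOW
t15 = t6 OR t3 = LOW OR HIGH = HIGH
t16 = t14 AND t4 = LOW AND LOW = LOW
t17 = t15 XOR t10 = HIGH XOR HIGH = LOW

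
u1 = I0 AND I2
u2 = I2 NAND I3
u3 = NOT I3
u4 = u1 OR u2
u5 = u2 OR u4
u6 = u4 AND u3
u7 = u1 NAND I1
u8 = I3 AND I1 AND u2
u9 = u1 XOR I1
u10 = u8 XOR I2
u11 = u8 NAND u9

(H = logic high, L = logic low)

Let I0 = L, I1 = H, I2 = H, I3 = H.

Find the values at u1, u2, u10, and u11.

u1 = L  u2 = L  u10 = H  u11 = H

u1 = I0 AND I2 = L AND H = L
u2 = I2 NAND I3 = H NAND H = L
u8 = I3 AND I1 AND u2 = H AND H AND L = L
u9 = u1 XOR I1 = L XOR H = H
u10 = u8 XOR I2 = L XOR H = H
u11 = u8 NAND u9 = L NAND H = H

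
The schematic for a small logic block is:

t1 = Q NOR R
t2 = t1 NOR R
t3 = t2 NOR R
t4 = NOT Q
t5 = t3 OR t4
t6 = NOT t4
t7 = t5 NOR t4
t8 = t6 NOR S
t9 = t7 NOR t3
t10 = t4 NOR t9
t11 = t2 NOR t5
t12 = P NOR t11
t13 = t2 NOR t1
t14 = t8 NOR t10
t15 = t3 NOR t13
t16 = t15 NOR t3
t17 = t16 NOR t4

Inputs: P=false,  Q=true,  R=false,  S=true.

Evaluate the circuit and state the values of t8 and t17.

t1 = Q NOR R = true NOR false = false
t2 = t1 NOR R = false NOR false = true
t3 = t2 NOR R = true NOR false = false
t4 = NOT Q = NOT true = false
t6 = NOT t4 = NOT false = true
t8 = t6 NOR S = true NOR true = false
t13 = t2 NOR t1 = true NOR false = false
t15 = t3 NOR t13 = false NOR false = true
t16 = t15 NOR t3 = true NOR false = false
t17 = t16 NOR t4 = false NOR false = true

t8 = false; t17 = true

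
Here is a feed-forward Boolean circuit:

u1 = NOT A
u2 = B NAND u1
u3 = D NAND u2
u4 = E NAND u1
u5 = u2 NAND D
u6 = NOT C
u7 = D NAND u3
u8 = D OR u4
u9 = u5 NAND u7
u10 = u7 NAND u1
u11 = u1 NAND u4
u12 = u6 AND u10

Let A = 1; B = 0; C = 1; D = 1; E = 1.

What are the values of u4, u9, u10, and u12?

u4 = 1; u9 = 1; u10 = 1; u12 = 0

u1 = NOT A = NOT 1 = 0
u2 = B NAND u1 = 0 NAND 0 = 1
u3 = D NAND u2 = 1 NAND 1 = 0
u4 = E NAND u1 = 1 NAND 0 = 1
u5 = u2 NAND D = 1 NAND 1 = 0
u6 = NOT C = NOT 1 = 0
u7 = D NAND u3 = 1 NAND 0 = 1
u9 = u5 NAND u7 = 0 NAND 1 = 1
u10 = u7 NAND u1 = 1 NAND 0 = 1
u12 = u6 AND u10 = 0 AND 1 = 0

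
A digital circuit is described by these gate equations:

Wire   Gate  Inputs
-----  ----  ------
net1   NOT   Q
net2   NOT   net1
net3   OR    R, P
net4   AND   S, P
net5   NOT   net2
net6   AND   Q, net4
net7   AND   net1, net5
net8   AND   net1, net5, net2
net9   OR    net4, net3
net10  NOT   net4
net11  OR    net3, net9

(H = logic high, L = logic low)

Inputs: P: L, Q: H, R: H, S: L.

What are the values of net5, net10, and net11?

net5 = L; net10 = H; net11 = H

net1 = NOT Q = NOT H = L
net2 = NOT net1 = NOT L = H
net3 = R OR P = H OR L = H
net4 = S AND P = L AND L = L
net5 = NOT net2 = NOT H = L
net9 = net4 OR net3 = L OR H = H
net10 = NOT net4 = NOT L = H
net11 = net3 OR net9 = H OR H = H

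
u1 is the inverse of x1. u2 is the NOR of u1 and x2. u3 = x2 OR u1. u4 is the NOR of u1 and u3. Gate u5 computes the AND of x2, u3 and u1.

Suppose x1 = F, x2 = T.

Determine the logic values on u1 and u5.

u1 = NOT x1 = NOT F = T
u3 = x2 OR u1 = T OR T = T
u5 = x2 AND u3 AND u1 = T AND T AND T = T

u1 = T; u5 = T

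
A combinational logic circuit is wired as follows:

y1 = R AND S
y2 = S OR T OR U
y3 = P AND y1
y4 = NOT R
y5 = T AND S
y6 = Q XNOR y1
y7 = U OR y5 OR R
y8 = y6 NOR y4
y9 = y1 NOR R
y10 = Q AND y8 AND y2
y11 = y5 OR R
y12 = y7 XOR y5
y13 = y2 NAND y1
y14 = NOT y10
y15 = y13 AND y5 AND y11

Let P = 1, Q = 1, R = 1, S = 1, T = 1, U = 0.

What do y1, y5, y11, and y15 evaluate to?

y1 = 1, y5 = 1, y11 = 1, y15 = 0

y1 = R AND S = 1 AND 1 = 1
y2 = S OR T OR U = 1 OR 1 OR 0 = 1
y5 = T AND S = 1 AND 1 = 1
y11 = y5 OR R = 1 OR 1 = 1
y13 = y2 NAND y1 = 1 NAND 1 = 0
y15 = y13 AND y5 AND y11 = 0 AND 1 AND 1 = 0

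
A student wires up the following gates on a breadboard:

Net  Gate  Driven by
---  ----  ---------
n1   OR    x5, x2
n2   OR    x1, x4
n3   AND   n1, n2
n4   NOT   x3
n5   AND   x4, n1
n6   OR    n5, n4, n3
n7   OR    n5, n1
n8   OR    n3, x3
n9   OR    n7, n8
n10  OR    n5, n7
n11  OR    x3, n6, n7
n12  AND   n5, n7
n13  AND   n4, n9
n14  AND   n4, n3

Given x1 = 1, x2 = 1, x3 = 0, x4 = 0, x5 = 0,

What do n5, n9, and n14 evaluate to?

n5 = 0  n9 = 1  n14 = 1

n1 = x5 OR x2 = 0 OR 1 = 1
n2 = x1 OR x4 = 1 OR 0 = 1
n3 = n1 AND n2 = 1 AND 1 = 1
n4 = NOT x3 = NOT 0 = 1
n5 = x4 AND n1 = 0 AND 1 = 0
n7 = n5 OR n1 = 0 OR 1 = 1
n8 = n3 OR x3 = 1 OR 0 = 1
n9 = n7 OR n8 = 1 OR 1 = 1
n14 = n4 AND n3 = 1 AND 1 = 1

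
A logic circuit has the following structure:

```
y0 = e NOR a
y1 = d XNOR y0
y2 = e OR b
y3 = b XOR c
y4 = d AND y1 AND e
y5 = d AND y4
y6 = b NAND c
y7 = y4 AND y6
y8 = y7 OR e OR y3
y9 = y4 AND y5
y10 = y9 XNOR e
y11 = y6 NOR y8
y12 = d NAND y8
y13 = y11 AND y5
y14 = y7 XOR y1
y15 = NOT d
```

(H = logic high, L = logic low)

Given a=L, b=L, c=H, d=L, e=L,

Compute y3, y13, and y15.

y0 = e NOR a = L NOR L = H
y1 = d XNOR y0 = L XNOR H = L
y3 = b XOR c = L XOR H = H
y4 = d AND y1 AND e = L AND L AND L = L
y5 = d AND y4 = L AND L = L
y6 = b NAND c = L NAND H = H
y7 = y4 AND y6 = L AND H = L
y8 = y7 OR e OR y3 = L OR L OR H = H
y11 = y6 NOR y8 = H NOR H = L
y13 = y11 AND y5 = L AND L = L
y15 = NOT d = NOT L = H

y3 = H, y13 = L, y15 = H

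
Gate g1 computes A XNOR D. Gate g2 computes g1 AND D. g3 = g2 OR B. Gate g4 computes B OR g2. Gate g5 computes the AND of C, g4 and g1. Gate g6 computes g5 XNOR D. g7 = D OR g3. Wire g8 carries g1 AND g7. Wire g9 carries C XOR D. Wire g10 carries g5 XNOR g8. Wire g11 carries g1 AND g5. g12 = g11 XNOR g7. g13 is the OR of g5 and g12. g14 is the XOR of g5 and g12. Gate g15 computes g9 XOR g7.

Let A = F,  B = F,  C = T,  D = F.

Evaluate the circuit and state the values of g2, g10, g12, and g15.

g2 = F, g10 = T, g12 = T, g15 = T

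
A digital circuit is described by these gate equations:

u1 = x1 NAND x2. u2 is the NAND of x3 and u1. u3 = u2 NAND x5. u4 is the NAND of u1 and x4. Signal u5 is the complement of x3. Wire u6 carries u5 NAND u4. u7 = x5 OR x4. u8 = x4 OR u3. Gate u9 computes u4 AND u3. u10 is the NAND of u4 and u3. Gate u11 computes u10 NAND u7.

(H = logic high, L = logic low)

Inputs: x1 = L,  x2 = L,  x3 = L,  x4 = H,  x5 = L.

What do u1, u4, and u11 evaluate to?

u1 = H; u4 = L; u11 = L

u1 = x1 NAND x2 = L NAND L = H
u2 = x3 NAND u1 = L NAND H = H
u3 = u2 NAND x5 = H NAND L = H
u4 = u1 NAND x4 = H NAND H = L
u7 = x5 OR x4 = L OR H = H
u10 = u4 NAND u3 = L NAND H = H
u11 = u10 NAND u7 = H NAND H = L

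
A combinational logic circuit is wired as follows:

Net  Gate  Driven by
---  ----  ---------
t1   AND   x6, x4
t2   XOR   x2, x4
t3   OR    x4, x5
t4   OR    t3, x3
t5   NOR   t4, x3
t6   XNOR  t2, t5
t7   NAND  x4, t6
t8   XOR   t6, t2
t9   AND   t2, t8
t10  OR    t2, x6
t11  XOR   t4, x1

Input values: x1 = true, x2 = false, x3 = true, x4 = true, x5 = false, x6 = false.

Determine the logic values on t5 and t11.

t5 = false, t11 = false

t3 = x4 OR x5 = true OR false = true
t4 = t3 OR x3 = true OR true = true
t5 = t4 NOR x3 = true NOR true = false
t11 = t4 XOR x1 = true XOR true = false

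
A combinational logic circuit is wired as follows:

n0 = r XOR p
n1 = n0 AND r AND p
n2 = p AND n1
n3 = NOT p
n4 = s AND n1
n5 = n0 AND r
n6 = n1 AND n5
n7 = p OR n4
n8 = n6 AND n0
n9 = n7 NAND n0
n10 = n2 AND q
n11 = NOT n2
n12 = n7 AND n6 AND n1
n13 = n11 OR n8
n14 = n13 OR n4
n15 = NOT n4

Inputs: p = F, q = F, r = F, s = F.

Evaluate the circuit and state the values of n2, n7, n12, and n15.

n2 = F, n7 = F, n12 = F, n15 = T

n0 = r XOR p = F XOR F = F
n1 = n0 AND r AND p = F AND F AND F = F
n2 = p AND n1 = F AND F = F
n4 = s AND n1 = F AND F = F
n5 = n0 AND r = F AND F = F
n6 = n1 AND n5 = F AND F = F
n7 = p OR n4 = F OR F = F
n12 = n7 AND n6 AND n1 = F AND F AND F = F
n15 = NOT n4 = NOT F = T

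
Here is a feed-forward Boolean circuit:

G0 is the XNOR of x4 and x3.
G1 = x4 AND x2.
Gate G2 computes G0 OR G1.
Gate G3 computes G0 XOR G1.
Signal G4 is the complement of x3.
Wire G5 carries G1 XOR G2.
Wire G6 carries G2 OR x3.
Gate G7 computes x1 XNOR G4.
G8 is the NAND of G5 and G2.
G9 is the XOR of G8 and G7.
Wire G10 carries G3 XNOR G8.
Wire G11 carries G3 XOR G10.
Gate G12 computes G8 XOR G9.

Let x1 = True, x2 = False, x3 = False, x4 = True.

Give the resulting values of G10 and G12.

G10 = False  G12 = True

G0 = x4 XNOR x3 = True XNOR False = False
G1 = x4 AND x2 = True AND False = False
G2 = G0 OR G1 = False OR False = False
G3 = G0 XOR G1 = False XOR False = False
G4 = NOT x3 = NOT False = True
G5 = G1 XOR G2 = False XOR False = False
G7 = x1 XNOR G4 = True XNOR True = True
G8 = G5 NAND G2 = False NAND False = True
G9 = G8 XOR G7 = True XOR True = False
G10 = G3 XNOR G8 = False XNOR True = False
G12 = G8 XOR G9 = True XOR False = True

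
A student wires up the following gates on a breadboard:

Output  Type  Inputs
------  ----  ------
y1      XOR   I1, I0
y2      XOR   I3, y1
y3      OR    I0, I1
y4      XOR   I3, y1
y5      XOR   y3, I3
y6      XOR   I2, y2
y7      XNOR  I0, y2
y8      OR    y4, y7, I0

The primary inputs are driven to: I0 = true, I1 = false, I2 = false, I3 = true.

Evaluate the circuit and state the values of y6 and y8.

y6 = false, y8 = true

y1 = I1 XOR I0 = false XOR true = true
y2 = I3 XOR y1 = true XOR true = false
y4 = I3 XOR y1 = true XOR true = false
y6 = I2 XOR y2 = false XOR false = false
y7 = I0 XNOR y2 = true XNOR false = false
y8 = y4 OR y7 OR I0 = false OR false OR true = true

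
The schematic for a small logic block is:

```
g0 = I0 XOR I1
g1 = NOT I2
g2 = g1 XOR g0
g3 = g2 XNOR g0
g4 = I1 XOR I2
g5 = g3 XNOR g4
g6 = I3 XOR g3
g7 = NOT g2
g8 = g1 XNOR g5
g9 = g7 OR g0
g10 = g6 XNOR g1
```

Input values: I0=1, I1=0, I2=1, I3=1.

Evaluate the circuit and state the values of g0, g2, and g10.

g0 = 1, g2 = 1, g10 = 1

g0 = I0 XOR I1 = 1 XOR 0 = 1
g1 = NOT I2 = NOT 1 = 0
g2 = g1 XOR g0 = 0 XOR 1 = 1
g3 = g2 XNOR g0 = 1 XNOR 1 = 1
g6 = I3 XOR g3 = 1 XOR 1 = 0
g10 = g6 XNOR g1 = 0 XNOR 0 = 1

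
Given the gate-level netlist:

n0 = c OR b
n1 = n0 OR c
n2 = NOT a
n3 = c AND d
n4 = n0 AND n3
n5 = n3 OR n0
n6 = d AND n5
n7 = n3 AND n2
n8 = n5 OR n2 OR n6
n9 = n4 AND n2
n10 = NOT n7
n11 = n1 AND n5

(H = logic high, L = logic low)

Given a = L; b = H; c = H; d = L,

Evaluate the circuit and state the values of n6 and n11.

n0 = c OR b = H OR H = H
n1 = n0 OR c = H OR H = H
n3 = c AND d = H AND L = L
n5 = n3 OR n0 = L OR H = H
n6 = d AND n5 = L AND H = L
n11 = n1 AND n5 = H AND H = H

n6 = L; n11 = H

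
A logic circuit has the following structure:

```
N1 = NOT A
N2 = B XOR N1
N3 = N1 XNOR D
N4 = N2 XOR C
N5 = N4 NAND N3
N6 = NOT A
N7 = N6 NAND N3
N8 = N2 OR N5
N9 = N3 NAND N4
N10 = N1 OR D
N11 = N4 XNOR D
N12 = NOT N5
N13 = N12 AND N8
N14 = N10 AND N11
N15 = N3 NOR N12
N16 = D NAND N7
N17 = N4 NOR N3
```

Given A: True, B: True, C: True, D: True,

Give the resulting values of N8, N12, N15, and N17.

N8 = True; N12 = False; N15 = True; N17 = True

N1 = NOT A = NOT True = False
N2 = B XOR N1 = True XOR False = True
N3 = N1 XNOR D = False XNOR True = False
N4 = N2 XOR C = True XOR True = False
N5 = N4 NAND N3 = False NAND False = True
N8 = N2 OR N5 = True OR True = True
N12 = NOT N5 = NOT True = False
N15 = N3 NOR N12 = False NOR False = True
N17 = N4 NOR N3 = False NOR False = True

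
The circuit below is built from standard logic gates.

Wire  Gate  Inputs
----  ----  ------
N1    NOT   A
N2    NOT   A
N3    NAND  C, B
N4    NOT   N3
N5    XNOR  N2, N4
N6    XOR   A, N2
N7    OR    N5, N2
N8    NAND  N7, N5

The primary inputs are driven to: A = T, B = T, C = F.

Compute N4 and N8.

N4 = F, N8 = F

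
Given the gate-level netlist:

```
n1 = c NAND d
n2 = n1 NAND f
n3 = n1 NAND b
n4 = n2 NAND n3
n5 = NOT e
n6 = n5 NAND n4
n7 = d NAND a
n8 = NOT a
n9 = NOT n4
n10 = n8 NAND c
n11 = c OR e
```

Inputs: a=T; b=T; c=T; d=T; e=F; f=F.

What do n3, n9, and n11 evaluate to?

n1 = c NAND d = T NAND T = F
n2 = n1 NAND f = F NAND F = T
n3 = n1 NAND b = F NAND T = T
n4 = n2 NAND n3 = T NAND T = F
n9 = NOT n4 = NOT F = T
n11 = c OR e = T OR F = T

n3 = T; n9 = T; n11 = T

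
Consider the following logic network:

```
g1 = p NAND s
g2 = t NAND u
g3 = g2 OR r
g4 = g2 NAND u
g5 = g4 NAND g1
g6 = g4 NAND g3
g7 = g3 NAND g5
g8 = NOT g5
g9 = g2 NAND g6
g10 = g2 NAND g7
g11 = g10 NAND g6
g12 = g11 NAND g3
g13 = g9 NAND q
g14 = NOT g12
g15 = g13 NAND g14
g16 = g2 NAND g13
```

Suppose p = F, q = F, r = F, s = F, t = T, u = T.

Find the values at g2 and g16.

g2 = t NAND u = T NAND T = F
g3 = g2 OR r = F OR F = F
g4 = g2 NAND u = F NAND T = T
g6 = g4 NAND g3 = T NAND F = T
g9 = g2 NAND g6 = F NAND T = T
g13 = g9 NAND q = T NAND F = T
g16 = g2 NAND g13 = F NAND T = T

g2 = F; g16 = T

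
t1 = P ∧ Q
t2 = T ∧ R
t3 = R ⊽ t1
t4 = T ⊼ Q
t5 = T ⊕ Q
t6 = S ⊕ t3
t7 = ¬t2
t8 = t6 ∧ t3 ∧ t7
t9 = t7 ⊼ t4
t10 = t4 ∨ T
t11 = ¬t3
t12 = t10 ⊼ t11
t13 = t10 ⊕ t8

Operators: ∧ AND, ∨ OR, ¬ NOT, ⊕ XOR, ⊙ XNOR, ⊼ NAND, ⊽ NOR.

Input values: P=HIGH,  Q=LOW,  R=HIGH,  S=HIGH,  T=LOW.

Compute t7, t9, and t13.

t1 = P AND Q = HIGH AND LOW = LOW
t2 = T AND R = LOW AND HIGH = LOW
t3 = R NOR t1 = HIGH NOR LOW = LOW
t4 = T NAND Q = LOW NAND LOW = HIGH
t6 = S XOR t3 = HIGH XOR LOW = HIGH
t7 = NOT t2 = NOT LOW = HIGH
t8 = t6 AND t3 AND t7 = HIGH AND LOW AND HIGH = LOW
t9 = t7 NAND t4 = HIGH NAND HIGH = LOW
t10 = t4 OR T = HIGH OR LOW = HIGH
t13 = t10 XOR t8 = HIGH XOR LOW = HIGH

t7 = HIGH  t9 = LOW  t13 = HIGH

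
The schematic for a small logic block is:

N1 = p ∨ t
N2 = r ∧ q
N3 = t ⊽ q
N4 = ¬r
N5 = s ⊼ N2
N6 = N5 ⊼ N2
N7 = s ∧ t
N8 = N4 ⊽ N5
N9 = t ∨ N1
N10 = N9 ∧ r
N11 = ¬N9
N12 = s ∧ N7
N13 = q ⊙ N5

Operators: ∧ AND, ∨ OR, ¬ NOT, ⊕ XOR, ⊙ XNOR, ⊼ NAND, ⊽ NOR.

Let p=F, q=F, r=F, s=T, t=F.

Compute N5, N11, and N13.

N5 = T; N11 = T; N13 = F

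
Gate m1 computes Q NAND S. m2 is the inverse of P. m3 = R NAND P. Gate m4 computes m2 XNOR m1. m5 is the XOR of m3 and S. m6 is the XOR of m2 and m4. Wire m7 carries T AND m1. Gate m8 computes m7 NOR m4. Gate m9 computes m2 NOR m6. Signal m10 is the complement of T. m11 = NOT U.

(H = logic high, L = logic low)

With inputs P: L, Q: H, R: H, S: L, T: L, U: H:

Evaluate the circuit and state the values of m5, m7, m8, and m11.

m5 = H; m7 = L; m8 = L; m11 = L

m1 = Q NAND S = H NAND L = H
m2 = NOT P = NOT L = H
m3 = R NAND P = H NAND L = H
m4 = m2 XNOR m1 = H XNOR H = H
m5 = m3 XOR S = H XOR L = H
m7 = T AND m1 = L AND H = L
m8 = m7 NOR m4 = L NOR H = L
m11 = NOT U = NOT H = L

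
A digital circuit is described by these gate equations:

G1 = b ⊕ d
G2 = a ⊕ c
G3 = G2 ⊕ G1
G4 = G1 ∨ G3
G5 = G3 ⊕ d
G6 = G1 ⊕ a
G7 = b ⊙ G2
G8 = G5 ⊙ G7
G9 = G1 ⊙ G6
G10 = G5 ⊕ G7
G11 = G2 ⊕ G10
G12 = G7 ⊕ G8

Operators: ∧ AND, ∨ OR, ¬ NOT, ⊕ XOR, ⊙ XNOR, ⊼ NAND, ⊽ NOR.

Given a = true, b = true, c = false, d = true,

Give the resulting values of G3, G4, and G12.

G3 = true, G4 = true, G12 = true

G1 = b XOR d = true XOR true = false
G2 = a XOR c = true XOR false = true
G3 = G2 XOR G1 = true XOR false = true
G4 = G1 OR G3 = false OR true = true
G5 = G3 XOR d = true XOR true = false
G7 = b XNOR G2 = true XNOR true = true
G8 = G5 XNOR G7 = false XNOR true = false
G12 = G7 XOR G8 = true XOR false = true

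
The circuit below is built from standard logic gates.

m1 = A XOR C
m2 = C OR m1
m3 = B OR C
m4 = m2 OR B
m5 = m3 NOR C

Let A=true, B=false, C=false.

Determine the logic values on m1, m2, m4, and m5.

m1 = A XOR C = true XOR false = true
m2 = C OR m1 = false OR true = true
m3 = B OR C = false OR false = false
m4 = m2 OR B = true OR false = true
m5 = m3 NOR C = false NOR false = true

m1 = true, m2 = true, m4 = true, m5 = true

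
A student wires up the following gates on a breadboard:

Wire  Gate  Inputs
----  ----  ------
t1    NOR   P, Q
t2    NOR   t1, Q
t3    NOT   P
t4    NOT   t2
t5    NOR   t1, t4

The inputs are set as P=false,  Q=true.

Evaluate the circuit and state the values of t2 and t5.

t1 = P NOR Q = false NOR true = false
t2 = t1 NOR Q = false NOR true = false
t4 = NOT t2 = NOT false = true
t5 = t1 NOR t4 = false NOR true = false

t2 = false  t5 = false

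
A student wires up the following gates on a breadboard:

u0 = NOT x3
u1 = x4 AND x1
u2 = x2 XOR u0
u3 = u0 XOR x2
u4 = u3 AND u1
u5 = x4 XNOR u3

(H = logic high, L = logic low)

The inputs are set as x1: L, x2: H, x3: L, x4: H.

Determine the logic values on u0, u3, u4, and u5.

u0 = H  u3 = L  u4 = L  u5 = L

u0 = NOT x3 = NOT L = H
u1 = x4 AND x1 = H AND L = L
u3 = u0 XOR x2 = H XOR H = L
u4 = u3 AND u1 = L AND L = L
u5 = x4 XNOR u3 = H XNOR L = L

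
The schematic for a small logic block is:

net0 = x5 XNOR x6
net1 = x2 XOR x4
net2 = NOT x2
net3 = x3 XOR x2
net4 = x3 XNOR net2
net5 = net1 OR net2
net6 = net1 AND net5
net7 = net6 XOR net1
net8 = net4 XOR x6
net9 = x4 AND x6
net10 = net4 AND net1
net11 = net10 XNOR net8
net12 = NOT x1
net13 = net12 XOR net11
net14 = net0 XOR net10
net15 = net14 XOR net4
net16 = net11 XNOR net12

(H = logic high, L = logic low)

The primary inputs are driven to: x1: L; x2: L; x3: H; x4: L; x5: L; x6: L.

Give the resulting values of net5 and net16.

net5 = H; net16 = L

net1 = x2 XOR x4 = L XOR L = L
net2 = NOT x2 = NOT L = H
net4 = x3 XNOR net2 = H XNOR H = H
net5 = net1 OR net2 = L OR H = H
net8 = net4 XOR x6 = H XOR L = H
net10 = net4 AND net1 = H AND L = L
net11 = net10 XNOR net8 = L XNOR H = L
net12 = NOT x1 = NOT L = H
net16 = net11 XNOR net12 = L XNOR H = L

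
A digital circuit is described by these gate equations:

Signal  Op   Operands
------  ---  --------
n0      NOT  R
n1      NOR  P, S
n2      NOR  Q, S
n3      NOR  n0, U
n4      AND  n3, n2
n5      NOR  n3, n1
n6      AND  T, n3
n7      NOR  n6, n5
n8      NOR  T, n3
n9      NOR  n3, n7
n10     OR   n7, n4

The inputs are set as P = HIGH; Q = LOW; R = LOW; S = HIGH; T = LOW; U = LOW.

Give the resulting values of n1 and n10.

n0 = NOT R = NOT LOW = HIGH
n1 = P NOR S = HIGH NOR HIGH = LOW
n2 = Q NOR S = LOW NOR HIGH = LOW
n3 = n0 NOR U = HIGH NOR LOW = LOW
n4 = n3 AND n2 = LOW AND LOW = LOW
n5 = n3 NOR n1 = LOW NOR LOW = HIGH
n6 = T AND n3 = LOW AND LOW = LOW
n7 = n6 NOR n5 = LOW NOR HIGH = LOW
n10 = n7 OR n4 = LOW OR LOW = LOW

n1 = LOW; n10 = LOW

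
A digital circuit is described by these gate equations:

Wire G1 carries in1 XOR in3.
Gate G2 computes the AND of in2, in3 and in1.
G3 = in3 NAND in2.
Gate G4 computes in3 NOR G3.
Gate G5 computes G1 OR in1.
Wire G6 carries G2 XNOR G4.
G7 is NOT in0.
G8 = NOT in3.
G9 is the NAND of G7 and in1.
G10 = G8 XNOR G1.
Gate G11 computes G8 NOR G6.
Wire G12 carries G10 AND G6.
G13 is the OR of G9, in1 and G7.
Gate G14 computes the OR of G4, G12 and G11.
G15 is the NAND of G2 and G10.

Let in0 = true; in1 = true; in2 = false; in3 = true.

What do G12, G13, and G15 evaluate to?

G12 = true  G13 = true  G15 = true

G1 = in1 XOR in3 = true XOR true = false
G2 = in2 AND in3 AND in1 = false AND true AND true = false
G3 = in3 NAND in2 = true NAND false = true
G4 = in3 NOR G3 = true NOR true = false
G6 = G2 XNOR G4 = false XNOR false = true
G7 = NOT in0 = NOT true = false
G8 = NOT in3 = NOT true = false
G9 = G7 NAND in1 = false NAND true = true
G10 = G8 XNOR G1 = false XNOR false = true
G12 = G10 AND G6 = true AND true = true
G13 = G9 OR in1 OR G7 = true OR true OR false = true
G15 = G2 NAND G10 = false NAND true = true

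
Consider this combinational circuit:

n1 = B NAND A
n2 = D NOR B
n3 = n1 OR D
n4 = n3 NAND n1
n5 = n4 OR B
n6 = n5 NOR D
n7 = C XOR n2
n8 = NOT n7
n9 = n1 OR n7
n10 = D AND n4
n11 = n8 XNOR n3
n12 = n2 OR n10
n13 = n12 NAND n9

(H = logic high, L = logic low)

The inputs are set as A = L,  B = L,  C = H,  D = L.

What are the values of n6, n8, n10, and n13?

n1 = B NAND A = L NAND L = H
n2 = D NOR B = L NOR L = H
n3 = n1 OR D = H OR L = H
n4 = n3 NAND n1 = H NAND H = L
n5 = n4 OR B = L OR L = L
n6 = n5 NOR D = L NOR L = H
n7 = C XOR n2 = H XOR H = L
n8 = NOT n7 = NOT L = H
n9 = n1 OR n7 = H OR L = H
n10 = D AND n4 = L AND L = L
n12 = n2 OR n10 = H OR L = H
n13 = n12 NAND n9 = H NAND H = L

n6 = H; n8 = H; n10 = L; n13 = L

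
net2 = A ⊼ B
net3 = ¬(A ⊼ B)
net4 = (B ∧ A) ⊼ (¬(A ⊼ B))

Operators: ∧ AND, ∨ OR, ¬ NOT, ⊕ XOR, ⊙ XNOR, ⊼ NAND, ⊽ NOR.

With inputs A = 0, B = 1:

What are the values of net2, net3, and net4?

net2 = 1  net3 = 0  net4 = 1

net2 = 0 ⊼ 1 = 1
net3 = ¬(0 ⊼ 1) = 0
net4 = (1 ∧ 0) ⊼ (¬(0 ⊼ 1)) = 1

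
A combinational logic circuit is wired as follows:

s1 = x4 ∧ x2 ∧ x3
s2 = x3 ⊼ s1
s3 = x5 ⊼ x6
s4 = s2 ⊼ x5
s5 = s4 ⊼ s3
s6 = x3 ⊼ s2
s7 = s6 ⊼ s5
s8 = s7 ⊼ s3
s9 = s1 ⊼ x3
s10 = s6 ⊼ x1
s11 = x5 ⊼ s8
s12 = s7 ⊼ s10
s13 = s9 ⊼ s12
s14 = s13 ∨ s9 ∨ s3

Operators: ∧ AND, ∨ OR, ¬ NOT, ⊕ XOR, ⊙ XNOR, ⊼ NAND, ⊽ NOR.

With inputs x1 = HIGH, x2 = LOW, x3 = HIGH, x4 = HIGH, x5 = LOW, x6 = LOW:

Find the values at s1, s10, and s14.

s1 = x4 AND x2 AND x3 = HIGH AND LOW AND HIGH = LOW
s2 = x3 NAND s1 = HIGH NAND LOW = HIGH
s3 = x5 NAND x6 = LOW NAND LOW = HIGH
s4 = s2 NAND x5 = HIGH NAND LOW = HIGH
s5 = s4 NAND s3 = HIGH NAND HIGH = LOW
s6 = x3 NAND s2 = HIGH NAND HIGH = LOW
s7 = s6 NAND s5 = LOW NAND LOW = HIGH
s9 = s1 NAND x3 = LOW NAND HIGH = HIGH
s10 = s6 NAND x1 = LOW NAND HIGH = HIGH
s12 = s7 NAND s10 = HIGH NAND HIGH = LOW
s13 = s9 NAND s12 = HIGH NAND LOW = HIGH
s14 = s13 OR s9 OR s3 = HIGH OR HIGH OR HIGH = HIGH

s1 = LOW, s10 = HIGH, s14 = HIGH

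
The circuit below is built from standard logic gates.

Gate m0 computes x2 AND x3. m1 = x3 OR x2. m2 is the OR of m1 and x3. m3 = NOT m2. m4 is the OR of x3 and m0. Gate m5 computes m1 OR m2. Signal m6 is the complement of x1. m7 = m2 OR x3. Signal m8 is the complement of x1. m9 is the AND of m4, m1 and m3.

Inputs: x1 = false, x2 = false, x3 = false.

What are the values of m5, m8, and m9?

m5 = false, m8 = true, m9 = false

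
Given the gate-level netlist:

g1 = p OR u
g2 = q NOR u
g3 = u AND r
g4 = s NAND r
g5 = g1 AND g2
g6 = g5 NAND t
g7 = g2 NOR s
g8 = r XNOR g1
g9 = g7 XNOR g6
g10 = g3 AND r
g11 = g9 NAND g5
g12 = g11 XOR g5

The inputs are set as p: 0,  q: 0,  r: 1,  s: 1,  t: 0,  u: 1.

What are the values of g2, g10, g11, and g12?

g2 = 0  g10 = 1  g11 = 1  g12 = 1

g1 = p OR u = 0 OR 1 = 1
g2 = q NOR u = 0 NOR 1 = 0
g3 = u AND r = 1 AND 1 = 1
g5 = g1 AND g2 = 1 AND 0 = 0
g6 = g5 NAND t = 0 NAND 0 = 1
g7 = g2 NOR s = 0 NOR 1 = 0
g9 = g7 XNOR g6 = 0 XNOR 1 = 0
g10 = g3 AND r = 1 AND 1 = 1
g11 = g9 NAND g5 = 0 NAND 0 = 1
g12 = g11 XOR g5 = 1 XOR 0 = 1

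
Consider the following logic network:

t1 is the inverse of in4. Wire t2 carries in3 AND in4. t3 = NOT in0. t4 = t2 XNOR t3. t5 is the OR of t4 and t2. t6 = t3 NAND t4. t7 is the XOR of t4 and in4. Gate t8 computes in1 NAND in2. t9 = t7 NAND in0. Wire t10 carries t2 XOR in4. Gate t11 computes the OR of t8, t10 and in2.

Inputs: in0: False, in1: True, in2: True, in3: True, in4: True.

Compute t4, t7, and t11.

t4 = True; t7 = False; t11 = True

t2 = in3 AND in4 = True AND True = True
t3 = NOT in0 = NOT False = True
t4 = t2 XNOR t3 = True XNOR True = True
t7 = t4 XOR in4 = True XOR True = False
t8 = in1 NAND in2 = True NAND True = False
t10 = t2 XOR in4 = True XOR True = False
t11 = t8 OR t10 OR in2 = False OR False OR True = True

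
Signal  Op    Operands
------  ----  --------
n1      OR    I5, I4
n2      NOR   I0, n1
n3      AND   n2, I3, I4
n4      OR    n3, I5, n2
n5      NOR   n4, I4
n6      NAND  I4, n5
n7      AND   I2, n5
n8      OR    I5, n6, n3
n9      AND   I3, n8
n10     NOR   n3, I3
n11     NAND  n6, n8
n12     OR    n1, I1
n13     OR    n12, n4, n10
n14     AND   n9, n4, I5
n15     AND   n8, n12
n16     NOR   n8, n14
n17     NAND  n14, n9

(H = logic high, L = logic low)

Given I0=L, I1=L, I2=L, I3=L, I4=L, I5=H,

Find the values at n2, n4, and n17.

n2 = L  n4 = H  n17 = H

n1 = I5 OR I4 = H OR L = H
n2 = I0 NOR n1 = L NOR H = L
n3 = n2 AND I3 AND I4 = L AND L AND L = L
n4 = n3 OR I5 OR n2 = L OR H OR L = H
n5 = n4 NOR I4 = H NOR L = L
n6 = I4 NAND n5 = L NAND L = H
n8 = I5 OR n6 OR n3 = H OR H OR L = H
n9 = I3 AND n8 = L AND H = L
n14 = n9 AND n4 AND I5 = L AND H AND H = L
n17 = n14 NAND n9 = L NAND L = H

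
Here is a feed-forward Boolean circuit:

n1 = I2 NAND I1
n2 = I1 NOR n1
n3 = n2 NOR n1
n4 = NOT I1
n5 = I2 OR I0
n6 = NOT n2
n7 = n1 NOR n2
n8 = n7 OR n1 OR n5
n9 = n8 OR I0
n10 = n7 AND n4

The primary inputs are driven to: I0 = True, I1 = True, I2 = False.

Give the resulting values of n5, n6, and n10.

n5 = True, n6 = True, n10 = False

n1 = I2 NAND I1 = False NAND True = True
n2 = I1 NOR n1 = True NOR True = False
n4 = NOT I1 = NOT True = False
n5 = I2 OR I0 = False OR True = True
n6 = NOT n2 = NOT False = True
n7 = n1 NOR n2 = True NOR False = False
n10 = n7 AND n4 = False AND False = False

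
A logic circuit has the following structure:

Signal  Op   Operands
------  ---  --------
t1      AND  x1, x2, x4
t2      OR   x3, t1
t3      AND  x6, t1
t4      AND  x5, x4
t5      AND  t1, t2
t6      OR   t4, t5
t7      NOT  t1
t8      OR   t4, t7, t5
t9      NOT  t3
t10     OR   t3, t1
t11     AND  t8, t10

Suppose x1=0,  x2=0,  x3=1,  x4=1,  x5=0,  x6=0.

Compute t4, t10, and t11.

t4 = 0  t10 = 0  t11 = 0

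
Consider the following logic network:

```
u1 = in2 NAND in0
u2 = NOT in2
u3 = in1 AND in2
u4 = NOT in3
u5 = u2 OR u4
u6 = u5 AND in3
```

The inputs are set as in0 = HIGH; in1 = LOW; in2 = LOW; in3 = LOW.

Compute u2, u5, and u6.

u2 = HIGH, u5 = HIGH, u6 = LOW

u2 = NOT in2 = NOT LOW = HIGH
u4 = NOT in3 = NOT LOW = HIGH
u5 = u2 OR u4 = HIGH OR HIGH = HIGH
u6 = u5 AND in3 = HIGH AND LOW = LOW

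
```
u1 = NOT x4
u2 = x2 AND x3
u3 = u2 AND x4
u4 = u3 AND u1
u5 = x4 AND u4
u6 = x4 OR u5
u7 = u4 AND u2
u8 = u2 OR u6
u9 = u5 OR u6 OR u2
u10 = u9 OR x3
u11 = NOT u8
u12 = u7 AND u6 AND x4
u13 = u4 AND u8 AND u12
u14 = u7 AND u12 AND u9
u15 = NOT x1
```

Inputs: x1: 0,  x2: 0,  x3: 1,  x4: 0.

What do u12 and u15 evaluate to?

u12 = 0, u15 = 1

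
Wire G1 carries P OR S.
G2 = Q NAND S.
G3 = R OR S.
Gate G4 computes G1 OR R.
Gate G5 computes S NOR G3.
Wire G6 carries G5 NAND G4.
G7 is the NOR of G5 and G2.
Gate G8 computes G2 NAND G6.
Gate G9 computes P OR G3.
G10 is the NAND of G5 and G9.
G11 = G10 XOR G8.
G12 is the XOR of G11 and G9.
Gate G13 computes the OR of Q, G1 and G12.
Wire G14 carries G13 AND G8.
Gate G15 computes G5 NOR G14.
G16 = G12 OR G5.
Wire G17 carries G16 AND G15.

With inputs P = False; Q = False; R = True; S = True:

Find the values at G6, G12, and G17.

G1 = P OR S = False OR True = True
G2 = Q NAND S = False NAND True = True
G3 = R OR S = True OR True = True
G4 = G1 OR R = True OR True = True
G5 = S NOR G3 = True NOR True = False
G6 = G5 NAND G4 = False NAND True = True
G8 = G2 NAND G6 = True NAND True = False
G9 = P OR G3 = False OR True = True
G10 = G5 NAND G9 = False NAND True = True
G11 = G10 XOR G8 = True XOR False = True
G12 = G11 XOR G9 = True XOR True = False
G13 = Q OR G1 OR G12 = False OR True OR False = True
G14 = G13 AND G8 = True AND False = False
G15 = G5 NOR G14 = False NOR False = True
G16 = G12 OR G5 = False OR False = False
G17 = G16 AND G15 = False AND True = False

G6 = True; G12 = False; G17 = False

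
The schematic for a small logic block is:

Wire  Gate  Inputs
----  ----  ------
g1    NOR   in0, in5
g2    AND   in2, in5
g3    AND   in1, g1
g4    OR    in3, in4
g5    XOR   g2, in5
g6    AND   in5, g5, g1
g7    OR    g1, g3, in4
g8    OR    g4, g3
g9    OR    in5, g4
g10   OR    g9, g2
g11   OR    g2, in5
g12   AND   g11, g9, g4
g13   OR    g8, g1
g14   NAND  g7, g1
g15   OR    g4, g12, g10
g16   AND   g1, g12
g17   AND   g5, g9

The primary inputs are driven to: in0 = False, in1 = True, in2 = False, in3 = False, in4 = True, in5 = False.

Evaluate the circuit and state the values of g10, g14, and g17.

g1 = in0 NOR in5 = False NOR False = True
g2 = in2 AND in5 = False AND False = False
g3 = in1 AND g1 = True AND True = True
g4 = in3 OR in4 = False OR True = True
g5 = g2 XOR in5 = False XOR False = False
g7 = g1 OR g3 OR in4 = True OR True OR True = True
g9 = in5 OR g4 = False OR True = True
g10 = g9 OR g2 = True OR False = True
g14 = g7 NAND g1 = True NAND True = False
g17 = g5 AND g9 = False AND True = False

g10 = True; g14 = False; g17 = False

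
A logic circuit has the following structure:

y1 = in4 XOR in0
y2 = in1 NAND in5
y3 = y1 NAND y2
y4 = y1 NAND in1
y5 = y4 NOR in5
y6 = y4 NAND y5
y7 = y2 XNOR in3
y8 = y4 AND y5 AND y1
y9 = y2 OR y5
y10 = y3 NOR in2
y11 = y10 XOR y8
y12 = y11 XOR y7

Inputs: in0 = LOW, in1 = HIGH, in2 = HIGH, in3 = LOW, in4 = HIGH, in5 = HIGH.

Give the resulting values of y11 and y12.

y11 = LOW, y12 = HIGH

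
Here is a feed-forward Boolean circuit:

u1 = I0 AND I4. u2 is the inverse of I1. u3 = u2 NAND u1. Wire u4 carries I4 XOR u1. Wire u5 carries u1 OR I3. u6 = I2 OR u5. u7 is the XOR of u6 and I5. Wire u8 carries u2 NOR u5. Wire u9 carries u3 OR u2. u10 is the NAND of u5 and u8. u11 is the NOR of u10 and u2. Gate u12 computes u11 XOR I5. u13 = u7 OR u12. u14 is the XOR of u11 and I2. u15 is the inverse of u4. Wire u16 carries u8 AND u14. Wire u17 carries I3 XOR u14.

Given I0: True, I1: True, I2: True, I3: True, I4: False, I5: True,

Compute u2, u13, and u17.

u1 = I0 AND I4 = True AND False = False
u2 = NOT I1 = NOT True = False
u5 = u1 OR I3 = False OR True = True
u6 = I2 OR u5 = True OR True = True
u7 = u6 XOR I5 = True XOR True = False
u8 = u2 NOR u5 = False NOR True = False
u10 = u5 NAND u8 = True NAND False = True
u11 = u10 NOR u2 = True NOR False = False
u12 = u11 XOR I5 = False XOR True = True
u13 = u7 OR u12 = False OR True = True
u14 = u11 XOR I2 = False XOR True = True
u17 = I3 XOR u14 = True XOR True = False

u2 = False, u13 = True, u17 = False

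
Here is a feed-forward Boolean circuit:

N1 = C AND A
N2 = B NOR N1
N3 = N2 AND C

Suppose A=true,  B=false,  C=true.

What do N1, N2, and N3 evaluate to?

N1 = C AND A = true AND true = true
N2 = B NOR N1 = false NOR true = false
N3 = N2 AND C = false AND true = false

N1 = true, N2 = false, N3 = false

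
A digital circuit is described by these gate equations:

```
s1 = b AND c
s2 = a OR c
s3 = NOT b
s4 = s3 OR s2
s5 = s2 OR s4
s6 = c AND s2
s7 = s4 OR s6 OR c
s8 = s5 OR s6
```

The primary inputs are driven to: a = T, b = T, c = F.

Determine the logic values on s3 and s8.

s3 = F  s8 = T

s2 = a OR c = T OR F = T
s3 = NOT b = NOT T = F
s4 = s3 OR s2 = F OR T = T
s5 = s2 OR s4 = T OR T = T
s6 = c AND s2 = F AND T = F
s8 = s5 OR s6 = T OR F = T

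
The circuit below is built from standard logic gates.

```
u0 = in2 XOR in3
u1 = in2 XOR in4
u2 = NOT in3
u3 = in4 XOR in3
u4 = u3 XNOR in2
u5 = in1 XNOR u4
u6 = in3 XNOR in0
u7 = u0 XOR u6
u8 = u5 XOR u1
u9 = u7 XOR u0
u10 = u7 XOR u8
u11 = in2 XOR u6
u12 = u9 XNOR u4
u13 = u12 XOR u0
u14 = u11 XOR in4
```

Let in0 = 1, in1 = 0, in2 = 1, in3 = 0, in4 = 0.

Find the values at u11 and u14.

u11 = 1; u14 = 1

u6 = in3 XNOR in0 = 0 XNOR 1 = 0
u11 = in2 XOR u6 = 1 XOR 0 = 1
u14 = u11 XOR in4 = 1 XOR 0 = 1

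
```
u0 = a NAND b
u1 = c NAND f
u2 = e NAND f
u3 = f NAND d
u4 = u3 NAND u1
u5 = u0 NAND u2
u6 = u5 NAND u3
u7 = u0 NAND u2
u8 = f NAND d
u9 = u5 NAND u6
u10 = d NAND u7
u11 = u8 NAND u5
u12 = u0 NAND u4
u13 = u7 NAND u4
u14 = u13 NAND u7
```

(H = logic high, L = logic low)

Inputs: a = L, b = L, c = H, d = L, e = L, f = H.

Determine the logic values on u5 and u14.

u5 = L; u14 = H

u0 = a NAND b = L NAND L = H
u1 = c NAND f = H NAND H = L
u2 = e NAND f = L NAND H = H
u3 = f NAND d = H NAND L = H
u4 = u3 NAND u1 = H NAND L = H
u5 = u0 NAND u2 = H NAND H = L
u7 = u0 NAND u2 = H NAND H = L
u13 = u7 NAND u4 = L NAND H = H
u14 = u13 NAND u7 = H NAND L = H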